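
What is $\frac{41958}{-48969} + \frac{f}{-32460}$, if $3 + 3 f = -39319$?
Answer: $- \frac{120017279}{264922290} \approx -0.45303$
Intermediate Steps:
$f = - \frac{39322}{3}$ ($f = -1 + \frac{1}{3} \left(-39319\right) = -1 - \frac{39319}{3} = - \frac{39322}{3} \approx -13107.0$)
$\frac{41958}{-48969} + \frac{f}{-32460} = \frac{41958}{-48969} - \frac{39322}{3 \left(-32460\right)} = 41958 \left(- \frac{1}{48969}\right) - - \frac{19661}{48690} = - \frac{4662}{5441} + \frac{19661}{48690} = - \frac{120017279}{264922290}$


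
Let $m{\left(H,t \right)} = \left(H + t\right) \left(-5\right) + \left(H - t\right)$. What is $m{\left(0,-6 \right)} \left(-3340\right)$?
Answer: $-120240$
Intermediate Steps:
$m{\left(H,t \right)} = - 6 t - 4 H$ ($m{\left(H,t \right)} = \left(- 5 H - 5 t\right) + \left(H - t\right) = - 6 t - 4 H$)
$m{\left(0,-6 \right)} \left(-3340\right) = \left(\left(-6\right) \left(-6\right) - 0\right) \left(-3340\right) = \left(36 + 0\right) \left(-3340\right) = 36 \left(-3340\right) = -120240$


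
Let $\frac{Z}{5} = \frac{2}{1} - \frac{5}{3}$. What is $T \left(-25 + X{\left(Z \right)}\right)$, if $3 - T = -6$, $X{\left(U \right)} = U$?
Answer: $-210$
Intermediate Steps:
$Z = \frac{5}{3}$ ($Z = 5 \left(\frac{2}{1} - \frac{5}{3}\right) = 5 \left(2 \cdot 1 - \frac{5}{3}\right) = 5 \left(2 - \frac{5}{3}\right) = 5 \cdot \frac{1}{3} = \frac{5}{3} \approx 1.6667$)
$T = 9$ ($T = 3 - -6 = 3 + 6 = 9$)
$T \left(-25 + X{\left(Z \right)}\right) = 9 \left(-25 + \frac{5}{3}\right) = 9 \left(- \frac{70}{3}\right) = -210$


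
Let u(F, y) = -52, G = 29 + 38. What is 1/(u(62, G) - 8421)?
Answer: -1/8473 ≈ -0.00011802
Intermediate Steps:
G = 67
1/(u(62, G) - 8421) = 1/(-52 - 8421) = 1/(-8473) = -1/8473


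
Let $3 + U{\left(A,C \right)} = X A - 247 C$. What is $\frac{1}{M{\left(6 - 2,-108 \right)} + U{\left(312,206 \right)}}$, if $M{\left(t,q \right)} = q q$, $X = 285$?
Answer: $\frac{1}{49699} \approx 2.0121 \cdot 10^{-5}$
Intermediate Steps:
$U{\left(A,C \right)} = -3 - 247 C + 285 A$ ($U{\left(A,C \right)} = -3 + \left(285 A - 247 C\right) = -3 + \left(- 247 C + 285 A\right) = -3 - 247 C + 285 A$)
$M{\left(t,q \right)} = q^{2}$
$\frac{1}{M{\left(6 - 2,-108 \right)} + U{\left(312,206 \right)}} = \frac{1}{\left(-108\right)^{2} - -38035} = \frac{1}{11664 - -38035} = \frac{1}{11664 + 38035} = \frac{1}{49699}$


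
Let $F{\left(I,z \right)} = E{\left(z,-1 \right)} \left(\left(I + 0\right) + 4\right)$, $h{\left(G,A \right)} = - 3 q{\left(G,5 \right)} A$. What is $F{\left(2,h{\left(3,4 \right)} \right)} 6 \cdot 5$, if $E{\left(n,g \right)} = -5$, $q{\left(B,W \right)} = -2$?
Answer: $-900$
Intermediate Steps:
$h{\left(G,A \right)} = 6 A$ ($h{\left(G,A \right)} = \left(-3\right) \left(-2\right) A = 6 A$)
$F{\left(I,z \right)} = -20 - 5 I$ ($F{\left(I,z \right)} = - 5 \left(\left(I + 0\right) + 4\right) = - 5 \left(I + 4\right) = - 5 \left(4 + I\right) = -20 - 5 I$)
$F{\left(2,h{\left(3,4 \right)} \right)} 6 \cdot 5 = \left(-20 - 10\right) 6 \cdot 5 = \left(-30\right) 6 \cdot 5 = \left(-180\right) 5 = -900$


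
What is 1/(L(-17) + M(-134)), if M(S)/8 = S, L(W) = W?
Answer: -1/1089 ≈ -0.00091827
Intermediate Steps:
M(S) = 8*S
1/(L(-17) + M(-134)) = 1/(-17 + 8*(-134)) = 1/(-17 - 1072) = 1/(-1089) = -1/1089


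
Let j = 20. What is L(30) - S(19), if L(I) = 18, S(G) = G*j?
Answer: -362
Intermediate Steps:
S(G) = 20*G (S(G) = G*20 = 20*G)
L(30) - S(19) = 18 - 20*19 = 18 - 1*380 = 18 - 380 = -362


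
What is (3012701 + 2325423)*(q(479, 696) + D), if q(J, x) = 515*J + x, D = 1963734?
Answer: 11803206048260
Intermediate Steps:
q(J, x) = x + 515*J
(3012701 + 2325423)*(q(479, 696) + D) = (3012701 + 2325423)*((696 + 515*479) + 1963734) = 5338124*((696 + 246685) + 1963734) = 5338124*(247381 + 1963734) = 5338124*2211115 = 11803206048260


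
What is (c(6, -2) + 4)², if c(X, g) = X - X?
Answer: 16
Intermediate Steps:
c(X, g) = 0
(c(6, -2) + 4)² = (0 + 4)² = 4² = 16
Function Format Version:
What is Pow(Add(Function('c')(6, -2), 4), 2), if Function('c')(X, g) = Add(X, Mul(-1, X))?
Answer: 16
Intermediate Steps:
Function('c')(X, g) = 0
Pow(Add(Function('c')(6, -2), 4), 2) = Pow(Add(0, 4), 2) = Pow(4, 2) = 16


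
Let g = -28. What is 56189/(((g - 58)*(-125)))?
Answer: 56189/10750 ≈ 5.2269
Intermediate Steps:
56189/(((g - 58)*(-125))) = 56189/(((-28 - 58)*(-125))) = 56189/((-86*(-125))) = 56189/10750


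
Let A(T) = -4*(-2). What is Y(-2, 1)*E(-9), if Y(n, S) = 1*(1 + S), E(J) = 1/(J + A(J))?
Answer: -2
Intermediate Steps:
A(T) = 8
E(J) = 1/(8 + J) (E(J) = 1/(J + 8) = 1/(8 + J))
Y(n, S) = 1 + S
Y(-2, 1)*E(-9) = (1 + 1)/(8 - 9) = 2/(-1) = 2*(-1) = -2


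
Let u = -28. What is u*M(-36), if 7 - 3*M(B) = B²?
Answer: 36092/3 ≈ 12031.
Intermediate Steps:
M(B) = 7/3 - B²/3
u*M(-36) = -28*(7/3 - ⅓*(-36)²) = -28*(7/3 - ⅓*1296) = -28*(7/3 - 432) = -28*(-1289/3) = 36092/3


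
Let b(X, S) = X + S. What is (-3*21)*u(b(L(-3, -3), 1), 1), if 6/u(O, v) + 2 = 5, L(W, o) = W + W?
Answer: -126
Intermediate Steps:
L(W, o) = 2*W
b(X, S) = S + X
u(O, v) = 2 (u(O, v) = 6/(-2 + 5) = 6/3 = 6*(⅓) = 2)
(-3*21)*u(b(L(-3, -3), 1), 1) = -3*21*2 = -63*2 = -126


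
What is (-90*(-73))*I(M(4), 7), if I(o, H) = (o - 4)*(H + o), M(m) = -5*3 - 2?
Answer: 1379700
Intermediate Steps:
M(m) = -17 (M(m) = -15 - 2 = -17)
I(o, H) = (-4 + o)*(H + o)
(-90*(-73))*I(M(4), 7) = (-90*(-73))*((-17)**2 - 4*7 - 4*(-17) + 7*(-17)) = 6570*(289 - 28 + 68 - 119) = 6570*210 = 1379700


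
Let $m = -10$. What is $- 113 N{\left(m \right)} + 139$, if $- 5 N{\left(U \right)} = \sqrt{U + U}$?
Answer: $139 + \frac{226 i \sqrt{5}}{5} \approx 139.0 + 101.07 i$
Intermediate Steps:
$N{\left(U \right)} = - \frac{\sqrt{2} \sqrt{U}}{5}$ ($N{\left(U \right)} = - \frac{\sqrt{U + U}}{5} = - \frac{\sqrt{2 U}}{5} = - \frac{\sqrt{2} \sqrt{U}}{5}$)
$- 113 N{\left(m \right)} + 139 = - 113 \left(- \frac{\sqrt{2} \sqrt{-10}}{5}\right) + 139 = - 113 \left(- \frac{\sqrt{2} i \sqrt{10}}{5}\right) + 139 = - 113 \left(- \frac{2 i \sqrt{5}}{5}\right) + 139 = \frac{226 i \sqrt{5}}{5} + 139 = 139 + \frac{226 i \sqrt{5}}{5}$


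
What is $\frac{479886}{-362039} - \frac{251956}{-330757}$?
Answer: $- \frac{67507755418}{119746933523} \approx -0.56375$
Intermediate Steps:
$\frac{479886}{-362039} - \frac{251956}{-330757} = 479886 \left(- \frac{1}{362039}\right) - - \frac{251956}{330757} = - \frac{479886}{362039} + \frac{251956}{330757} = - \frac{67507755418}{119746933523}$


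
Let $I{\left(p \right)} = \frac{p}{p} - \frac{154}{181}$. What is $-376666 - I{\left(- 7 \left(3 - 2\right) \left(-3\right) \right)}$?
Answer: $- \frac{68176573}{181} \approx -3.7667 \cdot 10^{5}$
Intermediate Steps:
$I{\left(p \right)} = \frac{27}{181}$ ($I{\left(p \right)} = 1 - \frac{154}{181} = \frac{27}{181}$)
$-376666 - I{\left(- 7 \left(3 - 2\right) \left(-3\right) \right)} = -376666 - \frac{27}{181} = - \frac{68176573}{181}$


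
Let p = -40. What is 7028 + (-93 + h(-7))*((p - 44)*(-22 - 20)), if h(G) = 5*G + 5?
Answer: -426916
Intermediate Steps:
h(G) = 5 + 5*G
7028 + (-93 + h(-7))*((p - 44)*(-22 - 20)) = 7028 + (-93 + (5 + 5*(-7)))*((-40 - 44)*(-22 - 20)) = 7028 + (-93 + (5 - 35))*(-84*(-42)) = 7028 + (-93 - 30)*3528 = 7028 - 123*3528 = 7028 - 433944 = -426916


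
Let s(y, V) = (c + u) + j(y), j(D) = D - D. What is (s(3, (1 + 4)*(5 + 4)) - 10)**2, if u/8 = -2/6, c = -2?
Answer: 1936/9 ≈ 215.11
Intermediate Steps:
j(D) = 0
u = -8/3 (u = 8*(-2/6) = 8*(-2*1/6) = 8*(-1/3) = -8/3 ≈ -2.6667)
s(y, V) = -14/3 (s(y, V) = (-2 - 8/3) + 0 = -14/3 + 0 = -14/3)
(s(3, (1 + 4)*(5 + 4)) - 10)**2 = (-14/3 - 10)**2 = (-44/3)**2 = 1936/9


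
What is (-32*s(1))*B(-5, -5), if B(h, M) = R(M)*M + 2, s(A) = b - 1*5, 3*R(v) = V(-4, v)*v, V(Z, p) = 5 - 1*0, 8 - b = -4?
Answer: -29344/3 ≈ -9781.3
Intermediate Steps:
b = 12 (b = 8 - 1*(-4) = 8 + 4 = 12)
V(Z, p) = 5 (V(Z, p) = 5 + 0 = 5)
R(v) = 5*v/3 (R(v) = (5*v)/3 = 5*v/3)
s(A) = 7 (s(A) = 12 - 1*5 = 12 - 5 = 7)
B(h, M) = 2 + 5*M²/3 (B(h, M) = (5*M/3)*M + 2 = 5*M²/3 + 2 = 2 + 5*M²/3)
(-32*s(1))*B(-5, -5) = (-32*7)*(2 + (5/3)*(-5)²) = -224*(2 + (5/3)*25) = -224*(2 + 125/3) = -224*131/3 = -29344/3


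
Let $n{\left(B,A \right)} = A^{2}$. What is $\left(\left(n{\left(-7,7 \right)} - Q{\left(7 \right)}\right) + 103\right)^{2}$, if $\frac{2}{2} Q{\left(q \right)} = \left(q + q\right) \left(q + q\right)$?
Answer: $1936$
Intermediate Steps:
$Q{\left(q \right)} = 4 q^{2}$ ($Q{\left(q \right)} = \left(q + q\right) \left(q + q\right) = 2 q 2 q = 4 q^{2}$)
$\left(\left(n{\left(-7,7 \right)} - Q{\left(7 \right)}\right) + 103\right)^{2} = \left(\left(7^{2} - 4 \cdot 7^{2}\right) + 103\right)^{2} = \left(\left(49 - 4 \cdot 49\right) + 103\right)^{2} = \left(\left(49 - 196\right) + 103\right)^{2} = \left(-147 + 103\right)^{2} = \left(-44\right)^{2} = 1936$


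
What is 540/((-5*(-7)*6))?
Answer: 18/7 ≈ 2.5714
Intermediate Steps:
540/((-5*(-7)*6)) = 540/((35*6)) = 540/210 = 540*(1/210) = 18/7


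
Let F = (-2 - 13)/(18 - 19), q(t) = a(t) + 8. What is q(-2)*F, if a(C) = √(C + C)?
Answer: 120 + 30*I ≈ 120.0 + 30.0*I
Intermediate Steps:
a(C) = √2*√C (a(C) = √(2*C) = √2*√C)
q(t) = 8 + √2*√t (q(t) = √2*√t + 8 = 8 + √2*√t)
F = 15 (F = -15/(-1) = -15*(-1) = 15)
q(-2)*F = (8 + √2*√(-2))*15 = (8 + √2*(I*√2))*15 = (8 + 2*I)*15 = 120 + 30*I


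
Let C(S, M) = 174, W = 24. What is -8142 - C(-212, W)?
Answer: -8316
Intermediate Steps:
-8142 - C(-212, W) = -8142 - 1*174 = -8142 - 174 = -8316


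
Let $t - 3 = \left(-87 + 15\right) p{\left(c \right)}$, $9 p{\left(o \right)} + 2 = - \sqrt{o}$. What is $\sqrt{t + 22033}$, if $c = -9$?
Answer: $2 \sqrt{5513 + 6 i} \approx 148.5 + 0.080809 i$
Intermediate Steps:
$p{\left(o \right)} = - \frac{2}{9} - \frac{\sqrt{o}}{9}$ ($p{\left(o \right)} = - \frac{2}{9} + \frac{\left(-1\right) \sqrt{o}}{9} = - \frac{2}{9} - \frac{\sqrt{o}}{9}$)
$t = 19 + 24 i$ ($t = 3 + \left(-87 + 15\right) \left(- \frac{2}{9} - \frac{\sqrt{-9}}{9}\right) = 3 - 72 \left(- \frac{2}{9} - \frac{3 i}{9}\right) = 3 - 72 \left(- \frac{2}{9} - \frac{i}{3}\right) = 3 + \left(16 + 24 i\right) = 19 + 24 i \approx 19.0 + 24.0 i$)
$\sqrt{t + 22033} = \sqrt{\left(19 + 24 i\right) + 22033} = \sqrt{22052 + 24 i}$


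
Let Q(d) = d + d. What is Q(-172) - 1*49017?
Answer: -49361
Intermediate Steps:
Q(d) = 2*d
Q(-172) - 1*49017 = 2*(-172) - 1*49017 = -344 - 49017 = -49361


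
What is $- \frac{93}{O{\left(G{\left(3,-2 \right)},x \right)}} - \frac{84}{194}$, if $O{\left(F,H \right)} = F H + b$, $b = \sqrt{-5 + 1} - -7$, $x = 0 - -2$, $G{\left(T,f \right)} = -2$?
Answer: $- \frac{27609}{1261} + \frac{186 i}{13} \approx -21.895 + 14.308 i$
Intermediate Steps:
$x = 2$ ($x = 0 + 2 = 2$)
$b = 7 + 2 i$ ($b = \sqrt{-4} + 7 = 2 i + 7 = 7 + 2 i \approx 7.0 + 2.0 i$)
$O{\left(F,H \right)} = 7 + 2 i + F H$ ($O{\left(F,H \right)} = F H + \left(7 + 2 i\right) = 7 + 2 i + F H$)
$- \frac{93}{O{\left(G{\left(3,-2 \right)},x \right)}} - \frac{84}{194} = - \frac{93}{7 + 2 i - 4} - \frac{84}{194} = - \frac{93}{7 + 2 i - 4} - \frac{42}{97} = - \frac{93}{3 + 2 i} - \frac{42}{97} = - 93 \frac{3 - 2 i}{13} - \frac{42}{97} = - \frac{93 \left(3 - 2 i\right)}{13} - \frac{42}{97} = - \frac{42}{97} - \frac{93 \left(3 - 2 i\right)}{13}$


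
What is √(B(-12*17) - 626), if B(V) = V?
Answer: I*√830 ≈ 28.81*I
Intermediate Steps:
√(B(-12*17) - 626) = √(-12*17 - 626) = √(-204 - 626) = √(-830) = I*√830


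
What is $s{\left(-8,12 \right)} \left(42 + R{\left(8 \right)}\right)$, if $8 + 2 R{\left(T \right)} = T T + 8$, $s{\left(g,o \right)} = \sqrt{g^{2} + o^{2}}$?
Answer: $296 \sqrt{13} \approx 1067.2$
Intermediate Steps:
$R{\left(T \right)} = \frac{T^{2}}{2}$ ($R{\left(T \right)} = -4 + \frac{T T + 8}{2} = -4 + \frac{T^{2} + 8}{2} = -4 + \frac{8 + T^{2}}{2} = -4 + \left(4 + \frac{T^{2}}{2}\right) = \frac{T^{2}}{2}$)
$s{\left(-8,12 \right)} \left(42 + R{\left(8 \right)}\right) = \sqrt{\left(-8\right)^{2} + 12^{2}} \left(42 + \frac{8^{2}}{2}\right) = \sqrt{64 + 144} \left(42 + \frac{1}{2} \cdot 64\right) = \sqrt{208} \left(42 + 32\right) = 4 \sqrt{13} \cdot 74 = 296 \sqrt{13}$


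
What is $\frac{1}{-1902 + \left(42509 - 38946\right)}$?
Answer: $\frac{1}{1661} \approx 0.00060205$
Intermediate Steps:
$\frac{1}{-1902 + \left(42509 - 38946\right)} = \frac{1}{-1902 + 3563} = \frac{1}{1661}$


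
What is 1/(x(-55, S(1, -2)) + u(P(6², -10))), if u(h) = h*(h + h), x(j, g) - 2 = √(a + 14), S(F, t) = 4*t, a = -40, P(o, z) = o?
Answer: 1297/3364431 - I*√26/6728862 ≈ 0.0003855 - 7.5778e-7*I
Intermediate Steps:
x(j, g) = 2 + I*√26 (x(j, g) = 2 + √(-40 + 14) = 2 + √(-26) = 2 + I*√26)
u(h) = 2*h² (u(h) = h*(2*h) = 2*h²)
1/(x(-55, S(1, -2)) + u(P(6², -10))) = 1/((2 + I*√26) + 2*(6²)²) = 1/((2 + I*√26) + 2*36²) = 1/((2 + I*√26) + 2*1296) = 1/((2 + I*√26) + 2592) = 1/(2594 + I*√26)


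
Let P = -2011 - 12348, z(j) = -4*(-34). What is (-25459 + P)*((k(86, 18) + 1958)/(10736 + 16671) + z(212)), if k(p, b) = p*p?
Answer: -148788159508/27407 ≈ -5.4288e+6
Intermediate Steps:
z(j) = 136
P = -14359
k(p, b) = p²
(-25459 + P)*((k(86, 18) + 1958)/(10736 + 16671) + z(212)) = (-25459 - 14359)*((86² + 1958)/(10736 + 16671) + 136) = -39818*((7396 + 1958)/27407 + 136) = -39818*(9354*(1/27407) + 136) = -39818*(9354/27407 + 136) = -39818*3736706/27407 = -148788159508/27407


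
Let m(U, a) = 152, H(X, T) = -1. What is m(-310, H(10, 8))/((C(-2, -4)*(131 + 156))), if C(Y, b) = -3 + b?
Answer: -152/2009 ≈ -0.075660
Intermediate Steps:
m(-310, H(10, 8))/((C(-2, -4)*(131 + 156))) = 152/(((-3 - 4)*(131 + 156))) = 152/((-7*287)) = 152/(-2009) = 152*(-1/2009) = -152/2009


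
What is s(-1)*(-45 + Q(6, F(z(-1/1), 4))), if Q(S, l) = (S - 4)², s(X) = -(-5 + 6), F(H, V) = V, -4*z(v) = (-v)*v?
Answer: 41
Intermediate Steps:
z(v) = v²/4 (z(v) = -(-v)*v/4 = -(-1)*v²/4 = v²/4)
s(X) = -1 (s(X) = -1*1 = -1)
Q(S, l) = (-4 + S)²
s(-1)*(-45 + Q(6, F(z(-1/1), 4))) = -(-45 + (-4 + 6)²) = -(-45 + 2²) = -(-45 + 4) = -1*(-41) = 41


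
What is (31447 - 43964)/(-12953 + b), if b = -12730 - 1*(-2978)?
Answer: 12517/22705 ≈ 0.55129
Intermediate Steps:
b = -9752 (b = -12730 + 2978 = -9752)
(31447 - 43964)/(-12953 + b) = (31447 - 43964)/(-12953 - 9752) = -12517/(-22705) = -12517*(-1/22705) = 12517/22705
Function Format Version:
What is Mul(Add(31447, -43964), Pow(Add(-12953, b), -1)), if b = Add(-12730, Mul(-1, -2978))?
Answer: Rational(12517, 22705) ≈ 0.55129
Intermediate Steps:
b = -9752 (b = Add(-12730, 2978) = -9752)
Mul(Add(31447, -43964), Pow(Add(-12953, b), -1)) = Mul(Add(31447, -43964), Pow(Add(-12953, -9752), -1)) = Mul(-12517, Pow(-22705, -1)) = Mul(-12517, Rational(-1, 22705)) = Rational(12517, 22705)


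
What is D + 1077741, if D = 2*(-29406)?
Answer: 1018929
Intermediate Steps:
D = -58812
D + 1077741 = -58812 + 1077741 = 1018929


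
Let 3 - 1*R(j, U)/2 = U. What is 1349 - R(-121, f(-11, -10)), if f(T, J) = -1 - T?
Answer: 1363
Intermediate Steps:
R(j, U) = 6 - 2*U
1349 - R(-121, f(-11, -10)) = 1349 - (6 - 2*(-1 - 1*(-11))) = 1349 - (6 - 2*(-1 + 11)) = 1349 - (6 - 2*10) = 1349 - (6 - 20) = 1349 - 1*(-14) = 1349 + 14 = 1363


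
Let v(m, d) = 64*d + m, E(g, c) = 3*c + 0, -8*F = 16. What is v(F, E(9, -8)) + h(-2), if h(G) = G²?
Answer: -1534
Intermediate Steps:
F = -2 (F = -⅛*16 = -2)
E(g, c) = 3*c
v(m, d) = m + 64*d
v(F, E(9, -8)) + h(-2) = (-2 + 64*(3*(-8))) + (-2)² = (-2 + 64*(-24)) + 4 = (-2 - 1536) + 4 = -1538 + 4 = -1534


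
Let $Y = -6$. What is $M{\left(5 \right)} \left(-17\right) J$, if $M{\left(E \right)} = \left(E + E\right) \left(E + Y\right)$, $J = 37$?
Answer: $6290$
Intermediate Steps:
$M{\left(E \right)} = 2 E \left(-6 + E\right)$ ($M{\left(E \right)} = \left(E + E\right) \left(E - 6\right) = 2 E \left(-6 + E\right)$)
$M{\left(5 \right)} \left(-17\right) J = 2 \cdot 5 \left(-6 + 5\right) \left(-17\right) 37 = 2 \cdot 5 \left(-1\right) \left(-17\right) 37 = \left(-10\right) \left(-17\right) 37 = 170 \cdot 37 = 6290$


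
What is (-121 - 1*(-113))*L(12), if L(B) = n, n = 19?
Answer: -152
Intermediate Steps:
L(B) = 19
(-121 - 1*(-113))*L(12) = (-121 - 1*(-113))*19 = (-121 + 113)*19 = -8*19 = -152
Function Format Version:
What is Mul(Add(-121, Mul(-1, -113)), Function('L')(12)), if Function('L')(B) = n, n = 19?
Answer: -152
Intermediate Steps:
Function('L')(B) = 19
Mul(Add(-121, Mul(-1, -113)), Function('L')(12)) = Mul(Add(-121, Mul(-1, -113)), 19) = Mul(Add(-121, 113), 19) = Mul(-8, 19) = -152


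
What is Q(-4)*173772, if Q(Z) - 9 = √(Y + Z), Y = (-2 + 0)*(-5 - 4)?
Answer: 1563948 + 173772*√14 ≈ 2.2141e+6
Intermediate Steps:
Y = 18 (Y = -2*(-9) = 18)
Q(Z) = 9 + √(18 + Z)
Q(-4)*173772 = (9 + √(18 - 4))*173772 = (9 + √14)*173772 = 1563948 + 173772*√14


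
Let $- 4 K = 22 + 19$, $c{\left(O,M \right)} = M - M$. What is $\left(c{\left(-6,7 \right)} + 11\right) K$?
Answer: $- \frac{451}{4} \approx -112.75$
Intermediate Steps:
$c{\left(O,M \right)} = 0$
$K = - \frac{41}{4}$ ($K = - \frac{22 + 19}{4} = \left(- \frac{1}{4}\right) 41 = - \frac{41}{4} \approx -10.25$)
$\left(c{\left(-6,7 \right)} + 11\right) K = \left(0 + 11\right) \left(- \frac{41}{4}\right) = 11 \left(- \frac{41}{4}\right) = - \frac{451}{4}$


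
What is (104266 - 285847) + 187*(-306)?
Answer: -238803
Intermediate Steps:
(104266 - 285847) + 187*(-306) = -181581 - 57222 = -238803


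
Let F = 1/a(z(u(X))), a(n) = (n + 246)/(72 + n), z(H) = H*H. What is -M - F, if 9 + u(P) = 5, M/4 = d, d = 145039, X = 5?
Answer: -76000480/131 ≈ -5.8016e+5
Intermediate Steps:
M = 580156 (M = 4*145039 = 580156)
u(P) = -4 (u(P) = -9 + 5 = -4)
z(H) = H**2
a(n) = (246 + n)/(72 + n)
F = 44/131 (F = 1/((246 + (-4)**2)/(72 + (-4)**2)) = 1/((246 + 16)/(72 + 16)) = 1/(262/88) = 1/((1/88)*262) = 1/(131/44) = 44/131 ≈ 0.33588)
-M - F = -1*580156 - 1*44/131 = -580156 - 44/131 = -76000480/131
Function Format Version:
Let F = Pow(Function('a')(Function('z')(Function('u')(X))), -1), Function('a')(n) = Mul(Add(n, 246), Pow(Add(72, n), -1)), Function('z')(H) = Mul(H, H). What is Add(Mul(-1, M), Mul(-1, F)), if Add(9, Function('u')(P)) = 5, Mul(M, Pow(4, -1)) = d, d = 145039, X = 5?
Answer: Rational(-76000480, 131) ≈ -5.8016e+5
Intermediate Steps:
M = 580156 (M = Mul(4, 145039) = 580156)
Function('u')(P) = -4 (Function('u')(P) = Add(-9, 5) = -4)
Function('z')(H) = Pow(H, 2)
Function('a')(n) = Mul(Pow(Add(72, n), -1), Add(246, n)) (Function('a')(n) = Mul(Add(246, n), Pow(Add(72, n), -1)) = Mul(Pow(Add(72, n), -1), Add(246, n)))
F = Rational(44, 131) (F = Pow(Mul(Pow(Add(72, Pow(-4, 2)), -1), Add(246, Pow(-4, 2))), -1) = Pow(Mul(Pow(Add(72, 16), -1), Add(246, 16)), -1) = Pow(Mul(Pow(88, -1), 262), -1) = Pow(Mul(Rational(1, 88), 262), -1) = Pow(Rational(131, 44), -1) = Rational(44, 131) ≈ 0.33588)
Add(Mul(-1, M), Mul(-1, F)) = Add(Mul(-1, 580156), Mul(-1, Rational(44, 131))) = Add(-580156, Rational(-44, 131)) = Rational(-76000480, 131)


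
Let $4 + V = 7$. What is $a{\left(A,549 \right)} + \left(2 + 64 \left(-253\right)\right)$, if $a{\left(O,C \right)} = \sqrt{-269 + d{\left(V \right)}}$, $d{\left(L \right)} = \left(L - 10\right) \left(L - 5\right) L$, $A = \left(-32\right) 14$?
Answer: $-16190 + i \sqrt{227} \approx -16190.0 + 15.067 i$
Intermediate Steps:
$A = -448$
$V = 3$ ($V = -4 + 7 = 3$)
$d{\left(L \right)} = L \left(-10 + L\right) \left(-5 + L\right)$ ($d{\left(L \right)} = \left(-10 + L\right) \left(-5 + L\right) L = L \left(-10 + L\right) \left(-5 + L\right)$)
$a{\left(O,C \right)} = i \sqrt{227}$ ($a{\left(O,C \right)} = \sqrt{-269 + 3 \left(50 + 3^{2} - 45\right)} = \sqrt{-269 + 3 \left(50 + 9 - 45\right)} = \sqrt{-269 + 3 \cdot 14} = \sqrt{-269 + 42} = \sqrt{-227} = i \sqrt{227}$)
$a{\left(A,549 \right)} + \left(2 + 64 \left(-253\right)\right) = i \sqrt{227} + \left(2 + 64 \left(-253\right)\right) = i \sqrt{227} + \left(2 - 16192\right) = i \sqrt{227} - 16190 = -16190 + i \sqrt{227}$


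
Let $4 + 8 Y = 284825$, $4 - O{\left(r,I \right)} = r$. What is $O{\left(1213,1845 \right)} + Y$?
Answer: $\frac{275149}{8} \approx 34394.0$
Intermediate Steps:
$O{\left(r,I \right)} = 4 - r$
$Y = \frac{284821}{8}$ ($Y = - \frac{1}{2} + \frac{1}{8} \cdot 284825 = - \frac{1}{2} + \frac{284825}{8} = \frac{284821}{8} \approx 35603.0$)
$O{\left(1213,1845 \right)} + Y = \left(4 - 1213\right) + \frac{284821}{8} = -1209 + \frac{284821}{8} = \frac{275149}{8}$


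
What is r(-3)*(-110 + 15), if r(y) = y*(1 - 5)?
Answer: -1140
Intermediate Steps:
r(y) = -4*y (r(y) = y*(-4) = -4*y)
r(-3)*(-110 + 15) = (-4*(-3))*(-110 + 15) = 12*(-95) = -1140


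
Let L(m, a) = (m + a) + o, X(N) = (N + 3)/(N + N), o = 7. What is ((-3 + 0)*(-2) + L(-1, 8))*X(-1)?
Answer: -20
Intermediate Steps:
X(N) = (3 + N)/(2*N) (X(N) = (3 + N)/((2*N)) = (3 + N)*(1/(2*N)) = (3 + N)/(2*N))
L(m, a) = 7 + a + m (L(m, a) = (m + a) + 7 = (a + m) + 7 = 7 + a + m)
((-3 + 0)*(-2) + L(-1, 8))*X(-1) = ((-3 + 0)*(-2) + (7 + 8 - 1))*((½)*(3 - 1)/(-1)) = (-3*(-2) + 14)*((½)*(-1)*2) = (6 + 14)*(-1) = 20*(-1) = -20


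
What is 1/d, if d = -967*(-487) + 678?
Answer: 1/471607 ≈ 2.1204e-6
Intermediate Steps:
d = 471607 (d = 470929 + 678 = 471607)
1/d = 1/471607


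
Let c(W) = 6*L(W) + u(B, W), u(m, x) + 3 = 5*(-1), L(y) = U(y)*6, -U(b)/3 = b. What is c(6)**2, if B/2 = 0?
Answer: 430336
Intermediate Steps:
B = 0 (B = 2*0 = 0)
U(b) = -3*b
L(y) = -18*y (L(y) = -3*y*6 = -18*y)
u(m, x) = -8 (u(m, x) = -3 + 5*(-1) = -3 - 5 = -8)
c(W) = -8 - 108*W (c(W) = 6*(-18*W) - 8 = -108*W - 8 = -8 - 108*W)
c(6)**2 = (-8 - 108*6)**2 = (-8 - 648)**2 = (-656)**2 = 430336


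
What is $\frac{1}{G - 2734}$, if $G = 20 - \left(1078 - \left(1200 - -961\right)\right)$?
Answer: $- \frac{1}{1631} \approx -0.00061312$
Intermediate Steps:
$G = 1103$ ($G = 20 - \left(1078 - \left(1200 + 961\right)\right) = 20 - \left(1078 - 2161\right) = 20 - -1083 = 20 + 1083 = 1103$)
$\frac{1}{G - 2734} = \frac{1}{1103 - 2734} = \frac{1}{-1631} = - \frac{1}{1631}$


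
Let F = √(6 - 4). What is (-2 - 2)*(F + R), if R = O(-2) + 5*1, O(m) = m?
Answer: -12 - 4*√2 ≈ -17.657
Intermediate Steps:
R = 3 (R = -2 + 5*1 = -2 + 5 = 3)
F = √2 ≈ 1.4142
(-2 - 2)*(F + R) = (-2 - 2)*(√2 + 3) = -4*(3 + √2) = -12 - 4*√2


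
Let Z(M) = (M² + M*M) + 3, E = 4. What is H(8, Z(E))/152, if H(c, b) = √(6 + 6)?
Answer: √3/76 ≈ 0.022790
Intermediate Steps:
Z(M) = 3 + 2*M² (Z(M) = (M² + M²) + 3 = 2*M² + 3 = 3 + 2*M²)
H(c, b) = 2*√3 (H(c, b) = √12 = 2*√3)
H(8, Z(E))/152 = (2*√3)/152 = (2*√3)*(1/152) = √3/76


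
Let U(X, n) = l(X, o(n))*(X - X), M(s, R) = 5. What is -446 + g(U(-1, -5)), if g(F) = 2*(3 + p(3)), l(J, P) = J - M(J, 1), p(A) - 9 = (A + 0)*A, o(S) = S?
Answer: -404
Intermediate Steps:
p(A) = 9 + A² (p(A) = 9 + (A + 0)*A = 9 + A*A = 9 + A²)
l(J, P) = -5 + J (l(J, P) = J - 1*5 = J - 5 = -5 + J)
U(X, n) = 0 (U(X, n) = (-5 + X)*(X - X) = (-5 + X)*0 = 0)
g(F) = 42 (g(F) = 2*(3 + (9 + 3²)) = 2*(3 + (9 + 9)) = 2*(3 + 18) = 2*21 = 42)
-446 + g(U(-1, -5)) = -446 + 42 = -404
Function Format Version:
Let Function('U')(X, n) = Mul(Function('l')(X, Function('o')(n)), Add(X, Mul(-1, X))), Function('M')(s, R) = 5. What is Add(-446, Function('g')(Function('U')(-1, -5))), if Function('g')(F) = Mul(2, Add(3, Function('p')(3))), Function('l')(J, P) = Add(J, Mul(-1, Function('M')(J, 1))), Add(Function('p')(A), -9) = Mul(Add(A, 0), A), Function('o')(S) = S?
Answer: -404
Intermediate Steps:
Function('p')(A) = Add(9, Pow(A, 2)) (Function('p')(A) = Add(9, Mul(Add(A, 0), A)) = Add(9, Mul(A, A)) = Add(9, Pow(A, 2)))
Function('l')(J, P) = Add(-5, J) (Function('l')(J, P) = Add(J, Mul(-1, 5)) = Add(J, -5) = Add(-5, J))
Function('U')(X, n) = 0 (Function('U')(X, n) = Mul(Add(-5, X), Add(X, Mul(-1, X))) = Mul(Add(-5, X), 0) = 0)
Function('g')(F) = 42 (Function('g')(F) = Mul(2, Add(3, Add(9, Pow(3, 2)))) = Mul(2, Add(3, Add(9, 9))) = Mul(2, Add(3, 18)) = Mul(2, 21) = 42)
Add(-446, Function('g')(Function('U')(-1, -5))) = Add(-446, 42) = -404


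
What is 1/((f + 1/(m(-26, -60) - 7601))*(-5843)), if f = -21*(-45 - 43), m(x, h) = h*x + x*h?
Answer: -4481/48385222741 ≈ -9.2611e-8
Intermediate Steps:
m(x, h) = 2*h*x (m(x, h) = h*x + h*x = 2*h*x)
f = 1848 (f = -21*(-88) = 1848)
1/((f + 1/(m(-26, -60) - 7601))*(-5843)) = 1/((1848 + 1/(2*(-60)*(-26) - 7601))*(-5843)) = -1/5843/(1848 + 1/(3120 - 7601)) = -1/5843/(1848 + 1/(-4481)) = -1/5843/(1848 - 1/4481) = -1/5843/(8280887/4481) = (4481/8280887)*(-1/5843) = -4481/48385222741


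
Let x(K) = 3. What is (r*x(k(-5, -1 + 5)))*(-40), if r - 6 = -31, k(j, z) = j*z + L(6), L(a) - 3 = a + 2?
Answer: 3000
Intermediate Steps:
L(a) = 5 + a (L(a) = 3 + (a + 2) = 3 + (2 + a) = 5 + a)
k(j, z) = 11 + j*z (k(j, z) = j*z + (5 + 6) = j*z + 11 = 11 + j*z)
r = -25 (r = 6 - 31 = -25)
(r*x(k(-5, -1 + 5)))*(-40) = -25*3*(-40) = -75*(-40) = 3000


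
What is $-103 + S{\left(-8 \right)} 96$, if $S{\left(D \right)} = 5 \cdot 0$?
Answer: $-103$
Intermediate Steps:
$S{\left(D \right)} = 0$
$-103 + S{\left(-8 \right)} 96 = -103 + 0 \cdot 96 = -103 + 0 = -103$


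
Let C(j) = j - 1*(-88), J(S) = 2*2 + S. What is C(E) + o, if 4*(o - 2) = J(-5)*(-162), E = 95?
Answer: 451/2 ≈ 225.50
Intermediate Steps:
J(S) = 4 + S
C(j) = 88 + j (C(j) = j + 88 = 88 + j)
o = 85/2 (o = 2 + ((4 - 5)*(-162))/4 = 2 + (-1*(-162))/4 = 2 + (¼)*162 = 2 + 81/2 = 85/2 ≈ 42.500)
C(E) + o = (88 + 95) + 85/2 = 183 + 85/2 = 451/2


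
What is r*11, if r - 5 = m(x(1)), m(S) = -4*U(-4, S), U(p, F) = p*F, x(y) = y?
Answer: 231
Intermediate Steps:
U(p, F) = F*p
m(S) = 16*S (m(S) = -4*S*(-4) = -(-16)*S = 16*S)
r = 21 (r = 5 + 16*1 = 5 + 16 = 21)
r*11 = 21*11 = 231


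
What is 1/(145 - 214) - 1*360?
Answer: -24841/69 ≈ -360.01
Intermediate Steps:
1/(145 - 214) - 1*360 = 1/(-69) - 360 = -1/69 - 360 = -24841/69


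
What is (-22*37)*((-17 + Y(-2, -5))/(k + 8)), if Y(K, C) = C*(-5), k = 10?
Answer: -3256/9 ≈ -361.78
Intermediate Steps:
Y(K, C) = -5*C
(-22*37)*((-17 + Y(-2, -5))/(k + 8)) = (-22*37)*((-17 - 5*(-5))/(10 + 8)) = -814*(-17 + 25)/18 = -6512/18 = -814*4/9 = -3256/9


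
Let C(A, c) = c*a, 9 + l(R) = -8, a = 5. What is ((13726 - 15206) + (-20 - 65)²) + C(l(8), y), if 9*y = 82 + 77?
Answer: 17500/3 ≈ 5833.3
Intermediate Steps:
l(R) = -17 (l(R) = -9 - 8 = -17)
y = 53/3 (y = (82 + 77)/9 = (⅑)*159 = 53/3 ≈ 17.667)
C(A, c) = 5*c (C(A, c) = c*5 = 5*c)
((13726 - 15206) + (-20 - 65)²) + C(l(8), y) = ((13726 - 15206) + (-20 - 65)²) + 5*(53/3) = (-1480 + (-85)²) + 265/3 = (-1480 + 7225) + 265/3 = 5745 + 265/3 = 17500/3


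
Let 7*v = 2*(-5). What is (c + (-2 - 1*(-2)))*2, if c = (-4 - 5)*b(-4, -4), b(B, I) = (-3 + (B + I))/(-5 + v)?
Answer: -154/5 ≈ -30.800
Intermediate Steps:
v = -10/7 (v = (2*(-5))/7 = (⅐)*(-10) = -10/7 ≈ -1.4286)
b(B, I) = 7/15 - 7*B/45 - 7*I/45 (b(B, I) = (-3 + (B + I))/(-5 - 10/7) = (-3 + B + I)/(-45/7) = (-3 + B + I)*(-7/45) = 7/15 - 7*B/45 - 7*I/45)
c = -77/5 (c = (-4 - 5)*(7/15 - 7/45*(-4) - 7/45*(-4)) = -9*(7/15 + 28/45 + 28/45) = -9*77/45 = -77/5 ≈ -15.400)
(c + (-2 - 1*(-2)))*2 = (-77/5 + (-2 - 1*(-2)))*2 = (-77/5 + (-2 + 2))*2 = (-77/5 + 0)*2 = -77/5*2 = -154/5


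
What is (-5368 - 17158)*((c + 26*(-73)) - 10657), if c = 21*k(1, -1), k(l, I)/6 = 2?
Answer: 277137378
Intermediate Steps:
k(l, I) = 12 (k(l, I) = 6*2 = 12)
c = 252 (c = 21*12 = 252)
(-5368 - 17158)*((c + 26*(-73)) - 10657) = (-5368 - 17158)*((252 + 26*(-73)) - 10657) = -22526*((252 - 1898) - 10657) = -22526*(-1646 - 10657) = -22526*(-12303) = 277137378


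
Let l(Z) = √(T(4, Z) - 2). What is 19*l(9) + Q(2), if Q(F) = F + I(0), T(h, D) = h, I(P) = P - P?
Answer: 2 + 19*√2 ≈ 28.870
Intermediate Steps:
I(P) = 0
l(Z) = √2 (l(Z) = √(4 - 2) = √2)
Q(F) = F (Q(F) = F + 0 = F)
19*l(9) + Q(2) = 19*√2 + 2 = 2 + 19*√2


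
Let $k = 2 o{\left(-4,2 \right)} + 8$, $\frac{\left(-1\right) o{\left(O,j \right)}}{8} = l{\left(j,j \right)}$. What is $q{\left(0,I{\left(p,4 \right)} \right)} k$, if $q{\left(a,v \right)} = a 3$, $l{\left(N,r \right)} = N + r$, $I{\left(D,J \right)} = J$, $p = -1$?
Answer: $0$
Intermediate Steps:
$o{\left(O,j \right)} = - 16 j$ ($o{\left(O,j \right)} = - 8 \left(j + j\right) = - 8 \cdot 2 j = - 16 j$)
$q{\left(a,v \right)} = 3 a$
$k = -56$ ($k = 2 \left(\left(-16\right) 2\right) + 8 = 2 \left(-32\right) + 8 = -64 + 8 = -56$)
$q{\left(0,I{\left(p,4 \right)} \right)} k = 3 \cdot 0 \left(-56\right) = 0 \left(-56\right) = 0$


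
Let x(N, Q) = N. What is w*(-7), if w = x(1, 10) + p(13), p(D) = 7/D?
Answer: -140/13 ≈ -10.769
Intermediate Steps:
w = 20/13 (w = 1 + 7/13 = 20/13 ≈ 1.5385)
w*(-7) = (20/13)*(-7) = -140/13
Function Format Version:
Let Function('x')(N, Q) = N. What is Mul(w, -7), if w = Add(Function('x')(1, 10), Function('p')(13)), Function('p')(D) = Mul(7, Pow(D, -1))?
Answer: Rational(-140, 13) ≈ -10.769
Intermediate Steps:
w = Rational(20, 13) (w = Add(1, Mul(7, Pow(13, -1))) = Add(1, Mul(7, Rational(1, 13))) = Add(1, Rational(7, 13)) = Rational(20, 13) ≈ 1.5385)
Mul(w, -7) = Mul(Rational(20, 13), -7) = Rational(-140, 13)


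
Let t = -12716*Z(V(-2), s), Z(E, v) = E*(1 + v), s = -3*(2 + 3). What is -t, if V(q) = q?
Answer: 356048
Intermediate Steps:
s = -15 (s = -3*5 = -15)
t = -356048 (t = -(-25432)*(1 - 15) = -(-25432)*(-14) = -12716*28 = -356048)
-t = -1*(-356048) = 356048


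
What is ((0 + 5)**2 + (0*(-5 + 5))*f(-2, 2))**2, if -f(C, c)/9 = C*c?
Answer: 625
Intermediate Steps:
f(C, c) = -9*C*c
((0 + 5)**2 + (0*(-5 + 5))*f(-2, 2))**2 = ((0 + 5)**2 + (0*(-5 + 5))*(-9*(-2)*2))**2 = (5**2 + (0*0)*36)**2 = (25 + 0*36)**2 = (25 + 0)**2 = 25**2 = 625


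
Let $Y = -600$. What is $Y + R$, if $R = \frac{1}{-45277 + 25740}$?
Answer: $- \frac{11722201}{19537} \approx -600.0$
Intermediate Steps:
$R = - \frac{1}{19537}$ ($R = \frac{1}{-19537} = - \frac{1}{19537} \approx -5.1185 \cdot 10^{-5}$)
$Y + R = -600 - \frac{1}{19537} = - \frac{11722201}{19537}$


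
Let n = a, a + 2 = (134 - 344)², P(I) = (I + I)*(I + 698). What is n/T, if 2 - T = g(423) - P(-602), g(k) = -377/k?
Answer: -18653454/48890809 ≈ -0.38153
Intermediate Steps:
P(I) = 2*I*(698 + I) (P(I) = (2*I)*(698 + I) = 2*I*(698 + I))
a = 44098 (a = -2 + (134 - 344)² = -2 + (-210)² = -2 + 44100 = 44098)
n = 44098
T = -48890809/423 (T = 2 - (-377/423 - 2*(-602)*(698 - 602)) = 2 - (-377*1/423 - 2*(-602)*96) = 2 - (-377/423 - 1*(-115584)) = 2 - (-377/423 + 115584) = 2 - 1*48891655/423 = 2 - 48891655/423 = -48890809/423 ≈ -1.1558e+5)
n/T = 44098/(-48890809/423) = 44098*(-423/48890809) = -18653454/48890809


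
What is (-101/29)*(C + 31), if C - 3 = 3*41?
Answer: -15857/29 ≈ -546.79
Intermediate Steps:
C = 126 (C = 3 + 3*41 = 3 + 123 = 126)
(-101/29)*(C + 31) = (-101/29)*(126 + 31) = -101*1/29*157 = -101/29*157 = -15857/29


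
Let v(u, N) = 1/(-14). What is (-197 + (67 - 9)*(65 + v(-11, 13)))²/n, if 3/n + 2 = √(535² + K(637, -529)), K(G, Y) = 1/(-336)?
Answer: -1248200648/147 + 156025081*√2019603579/3087 ≈ 2.2629e+9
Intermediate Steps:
K(G, Y) = -1/336
v(u, N) = -1/14
n = 3/(-2 + √2019603579/84) (n = 3/(-2 + √(535² - 1/336)) = 3/(-2 + √(286225 - 1/336)) = 3/(-2 + √(96171599/336)) = 3/(-2 + √2019603579/84) ≈ 0.0056285)
(-197 + (67 - 9)*(65 + v(-11, 13)))²/n = (-197 + (67 - 9)*(65 - 1/14))²/(2016/96170255 + 12*√2019603579/96170255) = (-197 + 58*(909/14))²/(2016/96170255 + 12*√2019603579/96170255) = (-197 + 26361/7)²/(2016/96170255 + 12*√2019603579/96170255) = (24982/7)²/(2016/96170255 + 12*√2019603579/96170255) = 624100324/(49*(2016/96170255 + 12*√2019603579/96170255))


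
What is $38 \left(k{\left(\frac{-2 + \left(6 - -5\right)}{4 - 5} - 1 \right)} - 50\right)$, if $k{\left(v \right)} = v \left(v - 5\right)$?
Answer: $3800$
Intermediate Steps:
$k{\left(v \right)} = v \left(-5 + v\right)$
$38 \left(k{\left(\frac{-2 + \left(6 - -5\right)}{4 - 5} - 1 \right)} - 50\right) = 38 \left(\left(\frac{-2 + \left(6 - -5\right)}{4 - 5} - 1\right) \left(-5 + \left(\frac{-2 + \left(6 - -5\right)}{4 - 5} - 1\right)\right) - 50\right) = 38 \left(\left(\frac{-2 + \left(6 + 5\right)}{-1} - 1\right) \left(-5 + \left(\frac{-2 + \left(6 + 5\right)}{-1} - 1\right)\right) - 50\right) = 38 \left(\left(\left(-2 + 11\right) \left(-1\right) - 1\right) \left(-5 + \left(\left(-2 + 11\right) \left(-1\right) - 1\right)\right) - 50\right) = 38 \left(\left(9 \left(-1\right) - 1\right) \left(-5 + \left(9 \left(-1\right) - 1\right)\right) - 50\right) = 38 \left(\left(-9 - 1\right) \left(-5 - 10\right) - 50\right) = 38 \left(- 10 \left(-5 - 10\right) - 50\right) = 38 \left(\left(-10\right) \left(-15\right) - 50\right) = 38 \left(150 - 50\right) = 38 \cdot 100 = 3800$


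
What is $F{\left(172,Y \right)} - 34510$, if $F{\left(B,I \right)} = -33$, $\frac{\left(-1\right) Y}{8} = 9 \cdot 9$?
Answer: $-34543$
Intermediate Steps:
$Y = -648$ ($Y = - 8 \cdot 9 \cdot 9 = \left(-8\right) 81 = -648$)
$F{\left(172,Y \right)} - 34510 = -33 - 34510 = -34543$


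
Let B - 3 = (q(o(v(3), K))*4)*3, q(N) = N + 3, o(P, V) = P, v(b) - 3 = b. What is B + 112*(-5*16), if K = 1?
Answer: -8849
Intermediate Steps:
v(b) = 3 + b
q(N) = 3 + N
B = 111 (B = 3 + ((3 + (3 + 3))*4)*3 = 3 + ((3 + 6)*4)*3 = 3 + (9*4)*3 = 3 + 36*3 = 3 + 108 = 111)
B + 112*(-5*16) = 111 + 112*(-5*16) = 111 + 112*(-80) = 111 - 8960 = -8849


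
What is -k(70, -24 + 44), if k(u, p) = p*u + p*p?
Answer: -1800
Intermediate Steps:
k(u, p) = p² + p*u (k(u, p) = p*u + p² = p² + p*u)
-k(70, -24 + 44) = -(-24 + 44)*((-24 + 44) + 70) = -20*(20 + 70) = -20*90 = -1*1800 = -1800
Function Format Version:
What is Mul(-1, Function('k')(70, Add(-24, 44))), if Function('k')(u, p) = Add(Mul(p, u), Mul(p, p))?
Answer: -1800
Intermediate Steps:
Function('k')(u, p) = Add(Pow(p, 2), Mul(p, u)) (Function('k')(u, p) = Add(Mul(p, u), Pow(p, 2)) = Add(Pow(p, 2), Mul(p, u)))
Mul(-1, Function('k')(70, Add(-24, 44))) = Mul(-1, Mul(Add(-24, 44), Add(Add(-24, 44), 70))) = Mul(-1, Mul(20, Add(20, 70))) = Mul(-1, Mul(20, 90)) = Mul(-1, 1800) = -1800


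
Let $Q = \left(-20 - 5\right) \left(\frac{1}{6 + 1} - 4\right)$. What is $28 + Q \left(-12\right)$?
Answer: $- \frac{7904}{7} \approx -1129.1$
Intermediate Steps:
$Q = \frac{675}{7}$ ($Q = - 25 \left(\frac{1}{7} - 4\right) = \left(-25\right) \left(- \frac{27}{7}\right) = \frac{675}{7} \approx 96.429$)
$28 + Q \left(-12\right) = 28 + \frac{675}{7} \left(-12\right) = 28 - \frac{8100}{7} = - \frac{7904}{7}$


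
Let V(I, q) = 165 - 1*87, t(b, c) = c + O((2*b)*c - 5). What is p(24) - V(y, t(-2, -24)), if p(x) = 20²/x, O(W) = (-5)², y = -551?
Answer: -184/3 ≈ -61.333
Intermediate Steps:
O(W) = 25
p(x) = 400/x
t(b, c) = 25 + c (t(b, c) = c + 25 = 25 + c)
V(I, q) = 78 (V(I, q) = 165 - 87 = 78)
p(24) - V(y, t(-2, -24)) = 400/24 - 1*78 = 400*(1/24) - 78 = 50/3 - 78 = -184/3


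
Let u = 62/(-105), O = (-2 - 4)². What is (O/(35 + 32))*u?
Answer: -744/2345 ≈ -0.31727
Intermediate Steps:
O = 36 (O = (-6)² = 36)
u = -62/105 (u = 62*(-1/105) = -62/105 ≈ -0.59048)
(O/(35 + 32))*u = (36/(35 + 32))*(-62/105) = (36/67)*(-62/105) = -744/2345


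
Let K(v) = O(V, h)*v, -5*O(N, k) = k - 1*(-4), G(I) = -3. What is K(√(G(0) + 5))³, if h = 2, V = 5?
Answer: -432*√2/125 ≈ -4.8875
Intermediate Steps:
O(N, k) = -⅘ - k/5 (O(N, k) = -(k - 1*(-4))/5 = -(k + 4)/5 = -(4 + k)/5 = -⅘ - k/5)
K(v) = -6*v/5 (K(v) = (-⅘ - ⅕*2)*v = (-⅘ - ⅖)*v = -6*v/5)
K(√(G(0) + 5))³ = (-6*√(-3 + 5)/5)³ = (-6*√2/5)³ = -432*√2/125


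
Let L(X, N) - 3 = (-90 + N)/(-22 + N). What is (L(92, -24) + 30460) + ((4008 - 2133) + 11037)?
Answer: 997682/23 ≈ 43378.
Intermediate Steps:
L(X, N) = 3 + (-90 + N)/(-22 + N)
(L(92, -24) + 30460) + ((4008 - 2133) + 11037) = (4*(-39 - 24)/(-22 - 24) + 30460) + ((4008 - 2133) + 11037) = (4*(-63)/(-46) + 30460) + (1875 + 11037) = (4*(-1/46)*(-63) + 30460) + 12912 = (126/23 + 30460) + 12912 = 700706/23 + 12912 = 997682/23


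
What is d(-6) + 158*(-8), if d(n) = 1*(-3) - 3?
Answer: -1270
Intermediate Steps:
d(n) = -6 (d(n) = -3 - 3 = -6)
d(-6) + 158*(-8) = -6 + 158*(-8) = -6 - 1264 = -1270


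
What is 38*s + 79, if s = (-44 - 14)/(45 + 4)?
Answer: 1667/49 ≈ 34.020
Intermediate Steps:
s = -58/49 ≈ -1.1837
38*s + 79 = 38*(-58/49) + 79 = -2204/49 + 79 = 1667/49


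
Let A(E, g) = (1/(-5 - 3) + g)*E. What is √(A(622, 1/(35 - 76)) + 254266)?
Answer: √1709059785/82 ≈ 504.16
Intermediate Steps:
A(E, g) = E*(-⅛ + g) (A(E, g) = (1/(-8) + g)*E = (-⅛ + g)*E = E*(-⅛ + g))
√(A(622, 1/(35 - 76)) + 254266) = √(622*(-⅛ + 1/(35 - 76)) + 254266) = √(622*(-⅛ + 1/(-41)) + 254266) = √(622*(-⅛ - 1/41) + 254266) = √(622*(-49/328) + 254266) = √(-15239/164 + 254266) = √(41684385/164) = √1709059785/82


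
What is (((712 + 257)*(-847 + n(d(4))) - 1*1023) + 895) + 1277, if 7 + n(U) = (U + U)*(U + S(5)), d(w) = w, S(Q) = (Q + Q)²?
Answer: -20169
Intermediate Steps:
S(Q) = 4*Q² (S(Q) = (2*Q)² = 4*Q²)
n(U) = -7 + 2*U*(100 + U) (n(U) = -7 + (U + U)*(U + 4*5²) = -7 + (2*U)*(U + 4*25) = -7 + (2*U)*(U + 100) = -7 + (2*U)*(100 + U) = -7 + 2*U*(100 + U))
(((712 + 257)*(-847 + n(d(4))) - 1*1023) + 895) + 1277 = (((712 + 257)*(-847 + (-7 + 2*4² + 200*4)) - 1*1023) + 895) + 1277 = ((969*(-847 + (-7 + 2*16 + 800)) - 1023) + 895) + 1277 = ((969*(-847 + (-7 + 32 + 800)) - 1023) + 895) + 1277 = ((969*(-847 + 825) - 1023) + 895) + 1277 = ((969*(-22) - 1023) + 895) + 1277 = ((-21318 - 1023) + 895) + 1277 = (-22341 + 895) + 1277 = -21446 + 1277 = -20169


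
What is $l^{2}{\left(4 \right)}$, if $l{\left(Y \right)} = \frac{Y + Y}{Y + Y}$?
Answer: $1$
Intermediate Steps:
$l{\left(Y \right)} = 1$ ($l{\left(Y \right)} = \frac{2 Y}{2 Y} = 2 Y \frac{1}{2 Y} = 1$)
$l^{2}{\left(4 \right)} = 1^{2} = 1$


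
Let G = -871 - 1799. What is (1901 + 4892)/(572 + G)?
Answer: -6793/2098 ≈ -3.2378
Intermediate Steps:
G = -2670
(1901 + 4892)/(572 + G) = (1901 + 4892)/(572 - 2670) = 6793/(-2098) = 6793*(-1/2098) = -6793/2098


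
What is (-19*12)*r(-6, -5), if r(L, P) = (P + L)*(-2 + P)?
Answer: -17556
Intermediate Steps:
r(L, P) = (-2 + P)*(L + P) (r(L, P) = (L + P)*(-2 + P) = (-2 + P)*(L + P))
(-19*12)*r(-6, -5) = (-19*12)*((-5)² - 2*(-6) - 2*(-5) - 6*(-5)) = -228*(25 + 12 + 10 + 30) = -228*77 = -17556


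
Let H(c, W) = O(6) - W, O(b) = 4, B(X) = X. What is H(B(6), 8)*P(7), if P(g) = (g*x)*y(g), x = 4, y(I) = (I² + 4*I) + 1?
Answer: -8736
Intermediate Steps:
y(I) = 1 + I² + 4*I
P(g) = 4*g*(1 + g² + 4*g) (P(g) = (g*4)*(1 + g² + 4*g) = (4*g)*(1 + g² + 4*g) = 4*g*(1 + g² + 4*g))
H(c, W) = 4 - W
H(B(6), 8)*P(7) = (4 - 1*8)*(4*7*(1 + 7² + 4*7)) = (4 - 8)*(4*7*(1 + 49 + 28)) = -16*7*78 = -4*2184 = -8736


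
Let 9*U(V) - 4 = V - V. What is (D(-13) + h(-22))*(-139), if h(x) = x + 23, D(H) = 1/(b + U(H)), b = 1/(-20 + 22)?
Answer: -4865/17 ≈ -286.18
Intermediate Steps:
U(V) = 4/9 (U(V) = 4/9 + (V - V)/9 = 4/9 + (⅑)*0 = 4/9 + 0 = 4/9)
b = ½ (b = 1/2 = ½ ≈ 0.50000)
D(H) = 18/17 (D(H) = 1/(½ + 4/9) = 1/(17/18) = 18/17)
h(x) = 23 + x
(D(-13) + h(-22))*(-139) = (18/17 + (23 - 22))*(-139) = (18/17 + 1)*(-139) = (35/17)*(-139) = -4865/17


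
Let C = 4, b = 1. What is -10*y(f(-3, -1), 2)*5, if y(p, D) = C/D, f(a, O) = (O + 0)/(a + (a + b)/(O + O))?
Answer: -100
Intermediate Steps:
f(a, O) = O/(a + (1 + a)/(2*O)) (f(a, O) = (O + 0)/(a + (a + 1)/(O + O)) = O/(a + (1 + a)/((2*O))) = O/(a + (1 + a)*(1/(2*O))) = O/(a + (1 + a)/(2*O)))
y(p, D) = 4/D
-10*y(f(-3, -1), 2)*5 = -40/2*5 = -10*2*5 = -20*5 = -100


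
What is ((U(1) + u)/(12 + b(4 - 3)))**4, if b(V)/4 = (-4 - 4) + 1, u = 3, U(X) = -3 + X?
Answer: 1/65536 ≈ 1.5259e-5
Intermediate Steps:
b(V) = -28 (b(V) = 4*((-4 - 4) + 1) = 4*(-8 + 1) = 4*(-7) = -28)
((U(1) + u)/(12 + b(4 - 3)))**4 = (((-3 + 1) + 3)/(12 - 28))**4 = ((-2 + 3)/(-16))**4 = (1*(-1/16))**4 = (-1/16)**4 = 1/65536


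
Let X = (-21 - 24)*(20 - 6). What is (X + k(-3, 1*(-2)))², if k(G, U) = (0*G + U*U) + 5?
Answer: 385641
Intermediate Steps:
k(G, U) = 5 + U² (k(G, U) = (0 + U²) + 5 = U² + 5 = 5 + U²)
X = -630 (X = -45*14 = -630)
(X + k(-3, 1*(-2)))² = (-630 + (5 + (1*(-2))²))² = (-630 + (5 + (-2)²))² = (-630 + (5 + 4))² = (-630 + 9)² = (-621)² = 385641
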